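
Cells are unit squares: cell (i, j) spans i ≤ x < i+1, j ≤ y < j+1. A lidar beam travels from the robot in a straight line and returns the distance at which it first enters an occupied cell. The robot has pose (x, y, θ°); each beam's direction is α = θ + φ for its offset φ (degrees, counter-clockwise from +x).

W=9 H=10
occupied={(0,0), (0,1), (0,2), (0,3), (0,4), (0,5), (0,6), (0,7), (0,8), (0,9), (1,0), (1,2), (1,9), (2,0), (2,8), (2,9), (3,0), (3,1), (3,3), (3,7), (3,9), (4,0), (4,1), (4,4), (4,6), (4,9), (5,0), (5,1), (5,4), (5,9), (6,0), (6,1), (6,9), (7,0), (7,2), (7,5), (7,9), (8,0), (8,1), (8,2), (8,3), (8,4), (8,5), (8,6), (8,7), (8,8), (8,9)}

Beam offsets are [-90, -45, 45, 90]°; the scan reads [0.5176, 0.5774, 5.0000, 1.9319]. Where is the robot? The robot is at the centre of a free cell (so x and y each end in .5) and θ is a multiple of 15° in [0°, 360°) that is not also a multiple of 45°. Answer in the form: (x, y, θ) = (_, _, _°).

(x, y, θ) = (3.5, 8.5, 285°)

The pose lattice has 43·16 = 688 candidates. Test each by forward raycasting.
  (6.5, 7.5, 120°): beam 1 = 1.7321 ≠ 0.5176 ✗
  (4.5, 5.5, 345°): beam 3 = 4.0415 ≠ 5.0000 ✗
  (5.5, 8.5, 120°): beam 1 = 1.0000 ≠ 0.5176 ✗
  (2.5, 7.5, 195°): beam 2 = 1.7321 ≠ 0.5774 ✗
  (1.5, 6.5, 240°): beam 1 = 0.5774 ≠ 0.5176 ✗
  …
  (3.5, 8.5, 285°): r_1=0.5176, r_2=0.5774, r_3=5.0000, r_4=1.9319 — all match ✓
No second candidate reproduces the full scan.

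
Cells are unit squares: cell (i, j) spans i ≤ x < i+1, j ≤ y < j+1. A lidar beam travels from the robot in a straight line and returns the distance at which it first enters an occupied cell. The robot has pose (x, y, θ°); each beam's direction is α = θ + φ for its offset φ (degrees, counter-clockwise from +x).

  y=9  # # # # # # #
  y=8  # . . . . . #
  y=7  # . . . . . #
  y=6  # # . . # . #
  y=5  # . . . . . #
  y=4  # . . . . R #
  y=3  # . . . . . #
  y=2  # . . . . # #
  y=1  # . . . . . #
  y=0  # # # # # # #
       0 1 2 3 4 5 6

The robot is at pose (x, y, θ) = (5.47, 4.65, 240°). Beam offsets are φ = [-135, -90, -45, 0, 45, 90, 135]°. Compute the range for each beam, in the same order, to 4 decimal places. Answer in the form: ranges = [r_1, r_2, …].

ranges = [1.8159, 4.0068, 4.6277, 4.2147, 1.7082, 0.6120, 0.5487]

beam 1: φ=-135°, α=105°
  direction (-0.2588, 0.9659); cell (5,4); t to first gridline: x 1.8159, y 0.3623 (then +3.8637 / +1.0353)
    (5,5) via y @ 0.3623
    (5,6) via y @ 1.3976
    (4,6) via x @ 1.8159  # hit
  → r_1 = 1.8159
beam 2: φ=-90°, α=150°
  direction (-0.8660, 0.5000); cell (5,4); t to first gridline: x 0.5427, y 0.7000 (then +1.1547 / +2.0000)
    (4,4) via x @ 0.5427
    (4,5) via y @ 0.7000
    (3,5) via x @ 1.6974
    (3,6) via y @ 2.7000
    (2,6) via x @ 2.8521
    (1,6) via x @ 4.0068  # hit
  → r_2 = 4.0068
beam 3: φ=-45°, α=195°
  direction (-0.9659, -0.2588); cell (5,4); t to first gridline: x 0.4866, y 2.5114 (then +1.0353 / +3.8637)
    (4,4) via x @ 0.4866
    (3,4) via x @ 1.5219
    (3,3) via y @ 2.5114
    (2,3) via x @ 2.5571
    (1,3) via x @ 3.5924
    (0,3) via x @ 4.6277  # hit
  → r_3 = 4.6277
beam 4: φ=0°, α=240°
  direction (-0.5000, -0.8660); cell (5,4); t to first gridline: x 0.9400, y 0.7506 (then +2.0000 / +1.1547)
    (5,3) via y @ 0.7506
    (4,3) via x @ 0.9400
    (4,2) via y @ 1.9053
    (3,2) via x @ 2.9400
    (3,1) via y @ 3.0600
    (3,0) via y @ 4.2147  # hit
  → r_4 = 4.2147
beam 5: φ=45°, α=285°
  direction (0.2588, -0.9659); cell (5,4); t to first gridline: x 2.0478, y 0.6729 (then +3.8637 / +1.0353)
    (5,3) via y @ 0.6729
    (5,2) via y @ 1.7082  # hit
  → r_5 = 1.7082
beam 6: φ=90°, α=330°
  direction (0.8660, -0.5000); cell (5,4); t to first gridline: x 0.6120, y 1.3000 (then +1.1547 / +2.0000)
    (6,4) via x @ 0.6120  # hit
  → r_6 = 0.6120
beam 7: φ=135°, α=15°
  direction (0.9659, 0.2588); cell (5,4); t to first gridline: x 0.5487, y 1.3523 (then +1.0353 / +3.8637)
    (6,4) via x @ 0.5487  # hit
  → r_7 = 0.5487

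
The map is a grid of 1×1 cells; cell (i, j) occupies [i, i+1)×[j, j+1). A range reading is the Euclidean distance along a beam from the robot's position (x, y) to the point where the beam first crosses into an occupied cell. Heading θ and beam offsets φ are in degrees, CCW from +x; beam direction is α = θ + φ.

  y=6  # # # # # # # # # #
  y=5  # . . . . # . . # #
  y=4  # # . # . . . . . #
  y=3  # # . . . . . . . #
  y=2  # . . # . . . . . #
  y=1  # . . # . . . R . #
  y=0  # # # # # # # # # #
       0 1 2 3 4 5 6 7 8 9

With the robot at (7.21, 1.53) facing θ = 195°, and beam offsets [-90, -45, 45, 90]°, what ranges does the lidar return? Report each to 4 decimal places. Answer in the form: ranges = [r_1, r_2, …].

ranges = [4.6277, 6.0160, 0.6120, 0.5487]

beam 1: φ=-90°, α=105°
  d=(-0.2588,0.9659)  start (7,1)  tX=0.8114 tY=0.4866  stride 1/|dx|=3.8637 1/|dy|=1.0353
    cross y-line → (7,2), t=0.4866
    cross x-line → (6,2), t=0.8114
    cross y-line → (6,3), t=1.5219
    cross y-line → (6,4), t=2.5571
    cross y-line → (6,5), t=3.5924
    cross y-line → (6,6), t=4.6277 (wall)
  → r_1 = 4.6277
beam 2: φ=-45°, α=150°
  d=(-0.8660,0.5000)  start (7,1)  tX=0.2425 tY=0.9400  stride 1/|dx|=1.1547 1/|dy|=2.0000
    cross x-line → (6,1), t=0.2425
    cross y-line → (6,2), t=0.9400
    cross x-line → (5,2), t=1.3972
    cross x-line → (4,2), t=2.5519
    cross y-line → (4,3), t=2.9400
    cross x-line → (3,3), t=3.7066
    cross x-line → (2,3), t=4.8613
    cross y-line → (2,4), t=4.9400
    cross x-line → (1,4), t=6.0160 (wall)
  → r_2 = 6.0160
beam 3: φ=45°, α=240°
  d=(-0.5000,-0.8660)  start (7,1)  tX=0.4200 tY=0.6120  stride 1/|dx|=2.0000 1/|dy|=1.1547
    cross x-line → (6,1), t=0.4200
    cross y-line → (6,0), t=0.6120 (wall)
  → r_3 = 0.6120
beam 4: φ=90°, α=285°
  d=(0.2588,-0.9659)  start (7,1)  tX=3.0523 tY=0.5487  stride 1/|dx|=3.8637 1/|dy|=1.0353
    cross y-line → (7,0), t=0.5487 (wall)
  → r_4 = 0.5487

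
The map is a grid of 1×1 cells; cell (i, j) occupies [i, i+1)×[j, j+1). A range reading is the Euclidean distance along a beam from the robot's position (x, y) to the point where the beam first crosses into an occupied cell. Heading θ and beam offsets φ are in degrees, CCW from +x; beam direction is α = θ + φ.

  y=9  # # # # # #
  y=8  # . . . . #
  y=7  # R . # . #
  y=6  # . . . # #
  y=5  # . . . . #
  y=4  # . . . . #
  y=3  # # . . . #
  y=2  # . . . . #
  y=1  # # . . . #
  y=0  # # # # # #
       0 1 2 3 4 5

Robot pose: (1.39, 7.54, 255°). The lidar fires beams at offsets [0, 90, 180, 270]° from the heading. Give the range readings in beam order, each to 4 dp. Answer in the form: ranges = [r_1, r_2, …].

ranges = [1.5068, 1.6668, 1.5115, 0.4038]

beam 1: φ=0°, α=255°
  dir = (cos 255°, sin 255°) = (-0.2588, -0.9659); from cell (1,7)
  next x-line at t=1.5068, next y-line at t=0.5590; Δt_x=3.8637, Δt_y=1.0353
    y: enter (1,6) at t=0.5590
    x: enter (0,6) at t=1.5068 ← occupied
  → r_1 = 1.5068
beam 2: φ=90°, α=345°
  dir = (cos 345°, sin 345°) = (0.9659, -0.2588); from cell (1,7)
  next x-line at t=0.6315, next y-line at t=2.0864; Δt_x=1.0353, Δt_y=3.8637
    x: enter (2,7) at t=0.6315
    x: enter (3,7) at t=1.6668 ← occupied
  → r_2 = 1.6668
beam 3: φ=180°, α=75°
  dir = (cos 75°, sin 75°) = (0.2588, 0.9659); from cell (1,7)
  next x-line at t=2.3569, next y-line at t=0.4762; Δt_x=3.8637, Δt_y=1.0353
    y: enter (1,8) at t=0.4762
    y: enter (1,9) at t=1.5115 ← occupied
  → r_3 = 1.5115
beam 4: φ=270°, α=165°
  dir = (cos 165°, sin 165°) = (-0.9659, 0.2588); from cell (1,7)
  next x-line at t=0.4038, next y-line at t=1.7773; Δt_x=1.0353, Δt_y=3.8637
    x: enter (0,7) at t=0.4038 ← occupied
  → r_4 = 0.4038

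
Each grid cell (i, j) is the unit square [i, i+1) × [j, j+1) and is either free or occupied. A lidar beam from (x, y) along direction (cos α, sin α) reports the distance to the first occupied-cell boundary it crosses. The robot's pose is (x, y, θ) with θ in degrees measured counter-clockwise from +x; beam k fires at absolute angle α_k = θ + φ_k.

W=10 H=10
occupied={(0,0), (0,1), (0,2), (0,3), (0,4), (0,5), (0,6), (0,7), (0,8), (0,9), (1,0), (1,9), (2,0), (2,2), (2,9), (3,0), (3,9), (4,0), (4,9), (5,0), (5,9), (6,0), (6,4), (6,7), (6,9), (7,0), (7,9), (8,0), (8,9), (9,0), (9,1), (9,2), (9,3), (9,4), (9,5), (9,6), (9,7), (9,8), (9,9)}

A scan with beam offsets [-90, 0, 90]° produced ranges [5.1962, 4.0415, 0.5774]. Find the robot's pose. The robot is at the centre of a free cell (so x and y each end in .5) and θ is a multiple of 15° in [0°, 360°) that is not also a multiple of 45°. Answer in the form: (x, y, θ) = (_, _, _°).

Enumerate (i+0.5, j+0.5, θ) over the 61 free cells and 16 admissible headings. For each, cast all 3 beams and compare to the given ranges.
  (5.5, 2.5, 60°): beam 1 = 3.0000 ≠ 5.1962 ✗
  (1.5, 5.5, 285°): beam 1 = 0.5176 ≠ 5.1962 ✗
  (2.5, 5.5, 330°): beam 1 = 3.0000 ≠ 5.1962 ✗
  (4.5, 8.5, 105°): beam 1 = 1.9319 ≠ 5.1962 ✗
  …
  (5.5, 4.5, 240°): r_1=5.1962, r_2=4.0415, r_3=0.5774 — all match ✓
No second candidate reproduces the full scan.

(x, y, θ) = (5.5, 4.5, 240°)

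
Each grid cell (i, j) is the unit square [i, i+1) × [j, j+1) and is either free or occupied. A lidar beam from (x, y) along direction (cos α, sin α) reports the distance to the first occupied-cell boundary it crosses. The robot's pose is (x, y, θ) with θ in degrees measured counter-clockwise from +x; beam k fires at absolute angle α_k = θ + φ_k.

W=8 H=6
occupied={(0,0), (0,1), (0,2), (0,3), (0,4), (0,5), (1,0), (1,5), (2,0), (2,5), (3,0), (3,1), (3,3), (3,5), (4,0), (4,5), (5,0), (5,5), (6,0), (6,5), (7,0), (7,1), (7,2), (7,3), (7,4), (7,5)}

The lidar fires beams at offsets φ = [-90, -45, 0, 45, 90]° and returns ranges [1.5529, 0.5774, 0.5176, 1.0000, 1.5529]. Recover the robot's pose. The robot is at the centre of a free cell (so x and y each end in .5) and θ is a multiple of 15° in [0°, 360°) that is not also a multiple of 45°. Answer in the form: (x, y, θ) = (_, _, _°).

Enumerate (i+0.5, j+0.5, θ) over the 22 free cells and 16 admissible headings. For each, cast all 5 beams and compare to the given ranges.
  (5.5, 4.5, 30°): beam 1 = 3.0000 ≠ 1.5529 ✗
  (1.5, 2.5, 105°): beam 1 = 1.9319 ≠ 1.5529 ✗
  (4.5, 2.5, 255°): beam 1 = 3.6235 ≠ 1.5529 ✗
  …
  (5.5, 1.5, 285°): r_1=1.5529, r_2=0.5774, r_3=0.5176, r_4=1.0000, r_5=1.5529 — all match ✓
Only this pose fits every beam.

(x, y, θ) = (5.5, 1.5, 285°)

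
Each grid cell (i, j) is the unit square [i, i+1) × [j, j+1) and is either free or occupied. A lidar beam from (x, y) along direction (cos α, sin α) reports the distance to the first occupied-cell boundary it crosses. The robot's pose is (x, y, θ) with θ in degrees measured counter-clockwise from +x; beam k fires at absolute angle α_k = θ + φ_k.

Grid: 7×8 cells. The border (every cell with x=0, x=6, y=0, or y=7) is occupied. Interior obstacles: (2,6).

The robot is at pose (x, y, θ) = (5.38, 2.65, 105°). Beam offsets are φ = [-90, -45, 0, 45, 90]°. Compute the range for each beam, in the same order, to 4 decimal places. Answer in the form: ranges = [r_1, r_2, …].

ranges = [0.6419, 1.2400, 4.5035, 5.0576, 4.5345]

beam 1: φ=-90°, α=15°
  direction (0.9659, 0.2588); cell (5,2); t to first gridline: x 0.6419, y 1.3523 (then +1.0353 / +3.8637)
    (6,2) via x @ 0.6419  # hit
  → r_1 = 0.6419
beam 2: φ=-45°, α=60°
  direction (0.5000, 0.8660); cell (5,2); t to first gridline: x 1.2400, y 0.4041 (then +2.0000 / +1.1547)
    (5,3) via y @ 0.4041
    (6,3) via x @ 1.2400  # hit
  → r_2 = 1.2400
beam 3: φ=0°, α=105°
  direction (-0.2588, 0.9659); cell (5,2); t to first gridline: x 1.4682, y 0.3623 (then +3.8637 / +1.0353)
    (5,3) via y @ 0.3623
    (5,4) via y @ 1.3976
    (4,4) via x @ 1.4682
    (4,5) via y @ 2.4329
    (4,6) via y @ 3.4682
    (4,7) via y @ 4.5035  # hit
  → r_3 = 4.5035
beam 4: φ=45°, α=150°
  direction (-0.8660, 0.5000); cell (5,2); t to first gridline: x 0.4388, y 0.7000 (then +1.1547 / +2.0000)
    (4,2) via x @ 0.4388
    (4,3) via y @ 0.7000
    (3,3) via x @ 1.5935
    (3,4) via y @ 2.7000
    (2,4) via x @ 2.7482
    (1,4) via x @ 3.9029
    (1,5) via y @ 4.7000
    (0,5) via x @ 5.0576  # hit
  → r_4 = 5.0576
beam 5: φ=90°, α=195°
  direction (-0.9659, -0.2588); cell (5,2); t to first gridline: x 0.3934, y 2.5114 (then +1.0353 / +3.8637)
    (4,2) via x @ 0.3934
    (3,2) via x @ 1.4287
    (2,2) via x @ 2.4640
    (2,1) via y @ 2.5114
    (1,1) via x @ 3.4992
    (0,1) via x @ 4.5345  # hit
  → r_5 = 4.5345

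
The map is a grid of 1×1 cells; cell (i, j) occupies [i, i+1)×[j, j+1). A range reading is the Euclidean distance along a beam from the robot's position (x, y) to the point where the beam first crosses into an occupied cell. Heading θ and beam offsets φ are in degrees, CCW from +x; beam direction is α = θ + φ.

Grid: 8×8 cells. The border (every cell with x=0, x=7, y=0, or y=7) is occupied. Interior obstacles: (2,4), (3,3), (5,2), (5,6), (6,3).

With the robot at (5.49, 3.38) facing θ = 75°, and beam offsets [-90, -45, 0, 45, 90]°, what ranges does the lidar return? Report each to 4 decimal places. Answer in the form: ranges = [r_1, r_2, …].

beam 1: φ=-90°, α=345°
  cosα=0.9659 sinα=-0.2588 | (5,3) | tMaxX 0.5280 tMaxY 1.4682 | tΔX 1.0353 tΔY 3.8637
    t=0.5280 [x] (6,3) — stop
  → r_1 = 0.5280
beam 2: φ=-45°, α=30°
  cosα=0.8660 sinα=0.5000 | (5,3) | tMaxX 0.5889 tMaxY 1.2400 | tΔX 1.1547 tΔY 2.0000
    t=0.5889 [x] (6,3) — stop
  → r_2 = 0.5889
beam 3: φ=0°, α=75°
  cosα=0.2588 sinα=0.9659 | (5,3) | tMaxX 1.9705 tMaxY 0.6419 | tΔX 3.8637 tΔY 1.0353
    t=0.6419 [y] (5,4)
    t=1.6771 [y] (5,5)
    t=1.9705 [x] (6,5)
    t=2.7124 [y] (6,6)
    t=3.7477 [y] (6,7) — stop
  → r_3 = 3.7477
beam 4: φ=45°, α=120°
  cosα=-0.5000 sinα=0.8660 | (5,3) | tMaxX 0.9800 tMaxY 0.7159 | tΔX 2.0000 tΔY 1.1547
    t=0.7159 [y] (5,4)
    t=0.9800 [x] (4,4)
    t=1.8706 [y] (4,5)
    t=2.9800 [x] (3,5)
    t=3.0253 [y] (3,6)
    t=4.1800 [y] (3,7) — stop
  → r_4 = 4.1800
beam 5: φ=90°, α=165°
  cosα=-0.9659 sinα=0.2588 | (5,3) | tMaxX 0.5073 tMaxY 2.3955 | tΔX 1.0353 tΔY 3.8637
    t=0.5073 [x] (4,3)
    t=1.5426 [x] (3,3) — stop
  → r_5 = 1.5426

ranges = [0.5280, 0.5889, 3.7477, 4.1800, 1.5426]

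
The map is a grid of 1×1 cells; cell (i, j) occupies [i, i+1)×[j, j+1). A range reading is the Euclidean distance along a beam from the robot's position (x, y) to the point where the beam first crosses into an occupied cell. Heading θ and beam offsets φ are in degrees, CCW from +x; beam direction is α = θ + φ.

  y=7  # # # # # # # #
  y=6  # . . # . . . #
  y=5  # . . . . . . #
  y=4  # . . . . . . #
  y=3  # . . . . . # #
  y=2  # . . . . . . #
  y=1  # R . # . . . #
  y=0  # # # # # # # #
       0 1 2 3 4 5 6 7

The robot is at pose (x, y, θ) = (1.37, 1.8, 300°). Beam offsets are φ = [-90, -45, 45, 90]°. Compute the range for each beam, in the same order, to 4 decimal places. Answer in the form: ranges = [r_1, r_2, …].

ranges = [0.4272, 0.8282, 1.6875, 6.5010]

beam 1: φ=-90°, α=210°
  d=(-0.8660,-0.5000)  start (1,1)  tX=0.4272 tY=1.6000  stride 1/|dx|=1.1547 1/|dy|=2.0000
    cross x-line → (0,1), t=0.4272 (wall)
  → r_1 = 0.4272
beam 2: φ=-45°, α=255°
  d=(-0.2588,-0.9659)  start (1,1)  tX=1.4296 tY=0.8282  stride 1/|dx|=3.8637 1/|dy|=1.0353
    cross y-line → (1,0), t=0.8282 (wall)
  → r_2 = 0.8282
beam 3: φ=45°, α=345°
  d=(0.9659,-0.2588)  start (1,1)  tX=0.6522 tY=3.0910  stride 1/|dx|=1.0353 1/|dy|=3.8637
    cross x-line → (2,1), t=0.6522
    cross x-line → (3,1), t=1.6875 (wall)
  → r_3 = 1.6875
beam 4: φ=90°, α=30°
  d=(0.8660,0.5000)  start (1,1)  tX=0.7275 tY=0.4000  stride 1/|dx|=1.1547 1/|dy|=2.0000
    cross y-line → (1,2), t=0.4000
    cross x-line → (2,2), t=0.7275
    cross x-line → (3,2), t=1.8822
    cross y-line → (3,3), t=2.4000
    cross x-line → (4,3), t=3.0369
    cross x-line → (5,3), t=4.1916
    cross y-line → (5,4), t=4.4000
    cross x-line → (6,4), t=5.3463
    cross y-line → (6,5), t=6.4000
    cross x-line → (7,5), t=6.5010 (wall)
  → r_4 = 6.5010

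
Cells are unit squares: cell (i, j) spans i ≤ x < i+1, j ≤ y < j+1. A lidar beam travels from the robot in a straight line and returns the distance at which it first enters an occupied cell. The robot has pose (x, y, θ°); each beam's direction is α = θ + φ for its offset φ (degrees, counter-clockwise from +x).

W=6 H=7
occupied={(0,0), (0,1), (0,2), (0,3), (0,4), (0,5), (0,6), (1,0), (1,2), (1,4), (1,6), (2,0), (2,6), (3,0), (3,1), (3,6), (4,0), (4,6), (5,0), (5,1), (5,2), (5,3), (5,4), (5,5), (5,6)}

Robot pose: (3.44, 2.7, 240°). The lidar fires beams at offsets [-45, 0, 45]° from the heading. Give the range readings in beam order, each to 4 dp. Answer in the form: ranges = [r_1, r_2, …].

beam 1: φ=-45°, α=195°
  direction (-0.9659, -0.2588); cell (3,2); t to first gridline: x 0.4555, y 2.7046 (then +1.0353 / +3.8637)
    (2,2) via x @ 0.4555
    (1,2) via x @ 1.4908  # hit
  → r_1 = 1.4908
beam 2: φ=0°, α=240°
  direction (-0.5000, -0.8660); cell (3,2); t to first gridline: x 0.8800, y 0.8083 (then +2.0000 / +1.1547)
    (3,1) via y @ 0.8083  # hit
  → r_2 = 0.8083
beam 3: φ=45°, α=285°
  direction (0.2588, -0.9659); cell (3,2); t to first gridline: x 2.1637, y 0.7247 (then +3.8637 / +1.0353)
    (3,1) via y @ 0.7247  # hit
  → r_3 = 0.7247

ranges = [1.4908, 0.8083, 0.7247]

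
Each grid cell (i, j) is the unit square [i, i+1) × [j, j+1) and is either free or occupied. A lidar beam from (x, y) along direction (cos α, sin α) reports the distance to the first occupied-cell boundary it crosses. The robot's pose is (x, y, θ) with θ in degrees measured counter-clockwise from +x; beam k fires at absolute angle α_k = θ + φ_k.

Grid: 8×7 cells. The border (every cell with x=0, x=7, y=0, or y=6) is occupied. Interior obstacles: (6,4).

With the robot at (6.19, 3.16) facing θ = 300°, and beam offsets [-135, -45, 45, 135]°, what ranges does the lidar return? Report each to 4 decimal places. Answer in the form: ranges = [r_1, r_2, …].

beam 1: φ=-135°, α=165°
  direction (-0.9659, 0.2588); cell (6,3); t to first gridline: x 0.1967, y 3.2455 (then +1.0353 / +3.8637)
    (5,3) via x @ 0.1967
    (4,3) via x @ 1.2320
    (3,3) via x @ 2.2673
    (3,4) via y @ 3.2455
    (2,4) via x @ 3.3025
    (1,4) via x @ 4.3378
    (0,4) via x @ 5.3731  # hit
  → r_1 = 5.3731
beam 2: φ=-45°, α=255°
  direction (-0.2588, -0.9659); cell (6,3); t to first gridline: x 0.7341, y 0.1656 (then +3.8637 / +1.0353)
    (6,2) via y @ 0.1656
    (5,2) via x @ 0.7341
    (5,1) via y @ 1.2009
    (5,0) via y @ 2.2362  # hit
  → r_2 = 2.2362
beam 3: φ=45°, α=345°
  direction (0.9659, -0.2588); cell (6,3); t to first gridline: x 0.8386, y 0.6182 (then +1.0353 / +3.8637)
    (6,2) via y @ 0.6182
    (7,2) via x @ 0.8386  # hit
  → r_3 = 0.8386
beam 4: φ=135°, α=75°
  direction (0.2588, 0.9659); cell (6,3); t to first gridline: x 3.1296, y 0.8696 (then +3.8637 / +1.0353)
    (6,4) via y @ 0.8696  # hit
  → r_4 = 0.8696

ranges = [5.3731, 2.2362, 0.8386, 0.8696]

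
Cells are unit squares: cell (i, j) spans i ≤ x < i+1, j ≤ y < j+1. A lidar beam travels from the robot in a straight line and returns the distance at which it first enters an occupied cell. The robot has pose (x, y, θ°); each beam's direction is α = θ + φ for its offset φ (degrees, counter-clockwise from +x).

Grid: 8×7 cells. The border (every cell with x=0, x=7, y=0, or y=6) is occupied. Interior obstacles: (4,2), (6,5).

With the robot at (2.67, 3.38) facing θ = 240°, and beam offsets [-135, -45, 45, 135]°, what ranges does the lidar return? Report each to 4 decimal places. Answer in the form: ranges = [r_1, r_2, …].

beam 1: φ=-135°, α=105°
  d=(-0.2588,0.9659)  start (2,3)  tX=2.5887 tY=0.6419  stride 1/|dx|=3.8637 1/|dy|=1.0353
    cross y-line → (2,4), t=0.6419
    cross y-line → (2,5), t=1.6771
    cross x-line → (1,5), t=2.5887
    cross y-line → (1,6), t=2.7124 (wall)
  → r_1 = 2.7124
beam 2: φ=-45°, α=195°
  d=(-0.9659,-0.2588)  start (2,3)  tX=0.6936 tY=1.4682  stride 1/|dx|=1.0353 1/|dy|=3.8637
    cross x-line → (1,3), t=0.6936
    cross y-line → (1,2), t=1.4682
    cross x-line → (0,2), t=1.7289 (wall)
  → r_2 = 1.7289
beam 3: φ=45°, α=285°
  d=(0.2588,-0.9659)  start (2,3)  tX=1.2750 tY=0.3934  stride 1/|dx|=3.8637 1/|dy|=1.0353
    cross y-line → (2,2), t=0.3934
    cross x-line → (3,2), t=1.2750
    cross y-line → (3,1), t=1.4287
    cross y-line → (3,0), t=2.4640 (wall)
  → r_3 = 2.4640
beam 4: φ=135°, α=15°
  d=(0.9659,0.2588)  start (2,3)  tX=0.3416 tY=2.3955  stride 1/|dx|=1.0353 1/|dy|=3.8637
    cross x-line → (3,3), t=0.3416
    cross x-line → (4,3), t=1.3769
    cross y-line → (4,4), t=2.3955
    cross x-line → (5,4), t=2.4122
    cross x-line → (6,4), t=3.4475
    cross x-line → (7,4), t=4.4827 (wall)
  → r_4 = 4.4827

ranges = [2.7124, 1.7289, 2.4640, 4.4827]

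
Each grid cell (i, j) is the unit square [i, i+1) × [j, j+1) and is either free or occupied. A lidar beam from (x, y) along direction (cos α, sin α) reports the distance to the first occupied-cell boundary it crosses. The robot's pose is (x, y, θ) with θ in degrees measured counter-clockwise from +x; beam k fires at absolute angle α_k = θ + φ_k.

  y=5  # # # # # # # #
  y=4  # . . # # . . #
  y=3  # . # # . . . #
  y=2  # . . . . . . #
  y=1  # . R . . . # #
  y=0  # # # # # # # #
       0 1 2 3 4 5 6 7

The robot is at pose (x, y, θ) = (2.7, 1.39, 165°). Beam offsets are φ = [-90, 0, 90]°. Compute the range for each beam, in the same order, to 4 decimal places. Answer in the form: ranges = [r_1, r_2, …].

beam 1: φ=-90°, α=75°
  dir = (cos 75°, sin 75°) = (0.2588, 0.9659); from cell (2,1)
  next x-line at t=1.1591, next y-line at t=0.6315; Δt_x=3.8637, Δt_y=1.0353
    y: enter (2,2) at t=0.6315
    x: enter (3,2) at t=1.1591
    y: enter (3,3) at t=1.6668 ← occupied
  → r_1 = 1.6668
beam 2: φ=0°, α=165°
  dir = (cos 165°, sin 165°) = (-0.9659, 0.2588); from cell (2,1)
  next x-line at t=0.7247, next y-line at t=2.3569; Δt_x=1.0353, Δt_y=3.8637
    x: enter (1,1) at t=0.7247
    x: enter (0,1) at t=1.7600 ← occupied
  → r_2 = 1.7600
beam 3: φ=90°, α=255°
  dir = (cos 255°, sin 255°) = (-0.2588, -0.9659); from cell (2,1)
  next x-line at t=2.7046, next y-line at t=0.4038; Δt_x=3.8637, Δt_y=1.0353
    y: enter (2,0) at t=0.4038 ← occupied
  → r_3 = 0.4038

ranges = [1.6668, 1.7600, 0.4038]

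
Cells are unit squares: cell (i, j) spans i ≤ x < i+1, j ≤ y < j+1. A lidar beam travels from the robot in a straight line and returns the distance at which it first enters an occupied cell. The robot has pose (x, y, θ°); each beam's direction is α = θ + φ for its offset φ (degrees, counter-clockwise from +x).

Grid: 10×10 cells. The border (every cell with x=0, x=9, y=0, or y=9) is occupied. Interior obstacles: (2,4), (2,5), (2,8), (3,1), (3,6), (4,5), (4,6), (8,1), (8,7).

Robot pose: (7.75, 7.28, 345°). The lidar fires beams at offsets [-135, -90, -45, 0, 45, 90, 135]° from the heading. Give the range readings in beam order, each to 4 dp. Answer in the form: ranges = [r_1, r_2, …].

beam 1: φ=-135°, α=210°
  direction (-0.8660, -0.5000); cell (7,7); t to first gridline: x 0.8660, y 0.5600 (then +1.1547 / +2.0000)
    (7,6) via y @ 0.5600
    (6,6) via x @ 0.8660
    (5,6) via x @ 2.0207
    (5,5) via y @ 2.5600
    (4,5) via x @ 3.1754  # hit
  → r_1 = 3.1754
beam 2: φ=-90°, α=255°
  direction (-0.2588, -0.9659); cell (7,7); t to first gridline: x 2.8978, y 0.2899 (then +3.8637 / +1.0353)
    (7,6) via y @ 0.2899
    (7,5) via y @ 1.3252
    (7,4) via y @ 2.3604
    (6,4) via x @ 2.8978
    (6,3) via y @ 3.3957
    (6,2) via y @ 4.4310
    (6,1) via y @ 5.4663
    (6,0) via y @ 6.5015  # hit
  → r_2 = 6.5015
beam 3: φ=-45°, α=300°
  direction (0.5000, -0.8660); cell (7,7); t to first gridline: x 0.5000, y 0.3233 (then +2.0000 / +1.1547)
    (7,6) via y @ 0.3233
    (8,6) via x @ 0.5000
    (8,5) via y @ 1.4780
    (9,5) via x @ 2.5000  # hit
  → r_3 = 2.5000
beam 4: φ=0°, α=345°
  direction (0.9659, -0.2588); cell (7,7); t to first gridline: x 0.2588, y 1.0818 (then +1.0353 / +3.8637)
    (8,7) via x @ 0.2588  # hit
  → r_4 = 0.2588
beam 5: φ=45°, α=30°
  direction (0.8660, 0.5000); cell (7,7); t to first gridline: x 0.2887, y 1.4400 (then +1.1547 / +2.0000)
    (8,7) via x @ 0.2887  # hit
  → r_5 = 0.2887
beam 6: φ=90°, α=75°
  direction (0.2588, 0.9659); cell (7,7); t to first gridline: x 0.9659, y 0.7454 (then +3.8637 / +1.0353)
    (7,8) via y @ 0.7454
    (8,8) via x @ 0.9659
    (8,9) via y @ 1.7807  # hit
  → r_6 = 1.7807
beam 7: φ=135°, α=120°
  direction (-0.5000, 0.8660); cell (7,7); t to first gridline: x 1.5000, y 0.8314 (then +2.0000 / +1.1547)
    (7,8) via y @ 0.8314
    (6,8) via x @ 1.5000
    (6,9) via y @ 1.9861  # hit
  → r_7 = 1.9861

ranges = [3.1754, 6.5015, 2.5000, 0.2588, 0.2887, 1.7807, 1.9861]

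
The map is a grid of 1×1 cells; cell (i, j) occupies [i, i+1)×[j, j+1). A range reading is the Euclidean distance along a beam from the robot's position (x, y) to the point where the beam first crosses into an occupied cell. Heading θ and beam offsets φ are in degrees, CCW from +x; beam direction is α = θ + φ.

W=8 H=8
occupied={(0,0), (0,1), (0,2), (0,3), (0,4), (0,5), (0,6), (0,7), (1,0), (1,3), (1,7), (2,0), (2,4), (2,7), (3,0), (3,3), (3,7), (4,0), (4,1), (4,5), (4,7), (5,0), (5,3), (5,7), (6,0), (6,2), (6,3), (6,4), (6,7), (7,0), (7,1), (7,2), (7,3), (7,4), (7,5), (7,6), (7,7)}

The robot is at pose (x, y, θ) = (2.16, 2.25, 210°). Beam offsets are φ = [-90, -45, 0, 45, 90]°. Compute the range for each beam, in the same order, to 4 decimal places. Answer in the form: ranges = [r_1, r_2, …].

ranges = [0.8660, 1.2009, 1.3395, 1.2941, 1.4434]

beam 1: φ=-90°, α=120°
  direction (-0.5000, 0.8660); cell (2,2); t to first gridline: x 0.3200, y 0.8660 (then +2.0000 / +1.1547)
    (1,2) via x @ 0.3200
    (1,3) via y @ 0.8660  # hit
  → r_1 = 0.8660
beam 2: φ=-45°, α=165°
  direction (-0.9659, 0.2588); cell (2,2); t to first gridline: x 0.1656, y 2.8978 (then +1.0353 / +3.8637)
    (1,2) via x @ 0.1656
    (0,2) via x @ 1.2009  # hit
  → r_2 = 1.2009
beam 3: φ=0°, α=210°
  direction (-0.8660, -0.5000); cell (2,2); t to first gridline: x 0.1848, y 0.5000 (then +1.1547 / +2.0000)
    (1,2) via x @ 0.1848
    (1,1) via y @ 0.5000
    (0,1) via x @ 1.3395  # hit
  → r_3 = 1.3395
beam 4: φ=45°, α=255°
  direction (-0.2588, -0.9659); cell (2,2); t to first gridline: x 0.6182, y 0.2588 (then +3.8637 / +1.0353)
    (2,1) via y @ 0.2588
    (1,1) via x @ 0.6182
    (1,0) via y @ 1.2941  # hit
  → r_4 = 1.2941
beam 5: φ=90°, α=300°
  direction (0.5000, -0.8660); cell (2,2); t to first gridline: x 1.6800, y 0.2887 (then +2.0000 / +1.1547)
    (2,1) via y @ 0.2887
    (2,0) via y @ 1.4434  # hit
  → r_5 = 1.4434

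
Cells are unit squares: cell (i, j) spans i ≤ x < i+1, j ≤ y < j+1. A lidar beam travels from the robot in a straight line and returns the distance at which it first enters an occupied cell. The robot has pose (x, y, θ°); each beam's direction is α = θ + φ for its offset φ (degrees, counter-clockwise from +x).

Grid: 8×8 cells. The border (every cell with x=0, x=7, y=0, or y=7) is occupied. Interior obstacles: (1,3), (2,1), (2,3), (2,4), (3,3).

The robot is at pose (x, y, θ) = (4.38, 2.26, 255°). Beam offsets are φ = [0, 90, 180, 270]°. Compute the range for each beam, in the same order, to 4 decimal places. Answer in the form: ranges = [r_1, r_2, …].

ranges = [1.3044, 2.7124, 4.9072, 2.8591]

beam 1: φ=0°, α=255°
  dir = (cos 255°, sin 255°) = (-0.2588, -0.9659); from cell (4,2)
  next x-line at t=1.4682, next y-line at t=0.2692; Δt_x=3.8637, Δt_y=1.0353
    y: enter (4,1) at t=0.2692
    y: enter (4,0) at t=1.3044 ← occupied
  → r_1 = 1.3044
beam 2: φ=90°, α=345°
  dir = (cos 345°, sin 345°) = (0.9659, -0.2588); from cell (4,2)
  next x-line at t=0.6419, next y-line at t=1.0046; Δt_x=1.0353, Δt_y=3.8637
    x: enter (5,2) at t=0.6419
    y: enter (5,1) at t=1.0046
    x: enter (6,1) at t=1.6771
    x: enter (7,1) at t=2.7124 ← occupied
  → r_2 = 2.7124
beam 3: φ=180°, α=75°
  dir = (cos 75°, sin 75°) = (0.2588, 0.9659); from cell (4,2)
  next x-line at t=2.3955, next y-line at t=0.7661; Δt_x=3.8637, Δt_y=1.0353
    y: enter (4,3) at t=0.7661
    y: enter (4,4) at t=1.8014
    x: enter (5,4) at t=2.3955
    y: enter (5,5) at t=2.8367
    y: enter (5,6) at t=3.8719
    y: enter (5,7) at t=4.9072 ← occupied
  → r_3 = 4.9072
beam 4: φ=270°, α=165°
  dir = (cos 165°, sin 165°) = (-0.9659, 0.2588); from cell (4,2)
  next x-line at t=0.3934, next y-line at t=2.8591; Δt_x=1.0353, Δt_y=3.8637
    x: enter (3,2) at t=0.3934
    x: enter (2,2) at t=1.4287
    x: enter (1,2) at t=2.4640
    y: enter (1,3) at t=2.8591 ← occupied
  → r_4 = 2.8591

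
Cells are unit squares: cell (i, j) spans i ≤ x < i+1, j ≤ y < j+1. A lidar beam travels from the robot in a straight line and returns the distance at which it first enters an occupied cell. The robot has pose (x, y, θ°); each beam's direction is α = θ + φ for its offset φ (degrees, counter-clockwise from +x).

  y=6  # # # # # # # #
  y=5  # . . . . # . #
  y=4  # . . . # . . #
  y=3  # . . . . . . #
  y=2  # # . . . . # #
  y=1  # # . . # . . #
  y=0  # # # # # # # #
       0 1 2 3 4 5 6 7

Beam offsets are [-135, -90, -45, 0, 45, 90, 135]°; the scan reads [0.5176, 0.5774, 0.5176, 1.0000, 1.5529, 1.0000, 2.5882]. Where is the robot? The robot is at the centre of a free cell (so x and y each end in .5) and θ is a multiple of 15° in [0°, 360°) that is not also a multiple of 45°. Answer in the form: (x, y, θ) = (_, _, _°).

Enumerate (i+0.5, j+0.5, θ) over the 24 free cells and 16 admissible headings. For each, cast all 7 beams and compare to the given ranges.
  (3.5, 1.5, 75°): beam 1 = 0.5774 ≠ 0.5176 ✗
  (3.5, 5.5, 210°): beam 3 = 1.9319 ≠ 0.5176 ✗
  (3.5, 1.5, 105°): beam 1 = 0.5774 ≠ 0.5176 ✗
  (5.5, 4.5, 120°): beam 1 = 1.5529 ≠ 0.5176 ✗
  (5.5, 4.5, 300°): beam 3 = 2.5882 ≠ 0.5176 ✗
  …
  (5.5, 1.5, 330°): r_1=0.5176, r_2=0.5774, r_3=0.5176, r_4=1.0000, r_5=1.5529, r_6=1.0000, r_7=2.5882 — all match ✓
Only this pose fits every beam.

(x, y, θ) = (5.5, 1.5, 330°)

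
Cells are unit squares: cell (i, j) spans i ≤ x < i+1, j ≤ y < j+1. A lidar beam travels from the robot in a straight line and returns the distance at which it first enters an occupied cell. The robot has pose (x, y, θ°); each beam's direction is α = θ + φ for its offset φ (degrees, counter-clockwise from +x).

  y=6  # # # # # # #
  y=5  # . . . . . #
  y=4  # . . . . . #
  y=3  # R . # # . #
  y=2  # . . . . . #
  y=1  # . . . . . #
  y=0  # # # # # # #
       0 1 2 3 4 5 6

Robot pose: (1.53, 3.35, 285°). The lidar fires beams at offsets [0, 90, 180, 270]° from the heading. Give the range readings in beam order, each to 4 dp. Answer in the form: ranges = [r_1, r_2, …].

beam 1: φ=0°, α=285°
  direction (0.2588, -0.9659); cell (1,3); t to first gridline: x 1.8159, y 0.3623 (then +3.8637 / +1.0353)
    (1,2) via y @ 0.3623
    (1,1) via y @ 1.3976
    (2,1) via x @ 1.8159
    (2,0) via y @ 2.4329  # hit
  → r_1 = 2.4329
beam 2: φ=90°, α=15°
  direction (0.9659, 0.2588); cell (1,3); t to first gridline: x 0.4866, y 2.5114 (then +1.0353 / +3.8637)
    (2,3) via x @ 0.4866
    (3,3) via x @ 1.5219  # hit
  → r_2 = 1.5219
beam 3: φ=180°, α=105°
  direction (-0.2588, 0.9659); cell (1,3); t to first gridline: x 2.0478, y 0.6729 (then +3.8637 / +1.0353)
    (1,4) via y @ 0.6729
    (1,5) via y @ 1.7082
    (0,5) via x @ 2.0478  # hit
  → r_3 = 2.0478
beam 4: φ=270°, α=195°
  direction (-0.9659, -0.2588); cell (1,3); t to first gridline: x 0.5487, y 1.3523 (then +1.0353 / +3.8637)
    (0,3) via x @ 0.5487  # hit
  → r_4 = 0.5487

ranges = [2.4329, 1.5219, 2.0478, 0.5487]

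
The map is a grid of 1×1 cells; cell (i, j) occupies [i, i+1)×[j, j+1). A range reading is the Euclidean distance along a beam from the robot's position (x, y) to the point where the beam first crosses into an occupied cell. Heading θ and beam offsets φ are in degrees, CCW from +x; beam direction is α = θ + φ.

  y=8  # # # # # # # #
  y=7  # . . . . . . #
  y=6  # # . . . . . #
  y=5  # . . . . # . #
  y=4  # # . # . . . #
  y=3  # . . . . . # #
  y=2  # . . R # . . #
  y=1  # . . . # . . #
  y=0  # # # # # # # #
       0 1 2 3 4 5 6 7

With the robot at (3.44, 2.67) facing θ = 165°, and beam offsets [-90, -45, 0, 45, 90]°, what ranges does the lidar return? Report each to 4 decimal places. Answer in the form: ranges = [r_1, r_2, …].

beam 1: φ=-90°, α=75°
  dir = (cos 75°, sin 75°) = (0.2588, 0.9659); from cell (3,2)
  next x-line at t=2.1637, next y-line at t=0.3416; Δt_x=3.8637, Δt_y=1.0353
    y: enter (3,3) at t=0.3416
    y: enter (3,4) at t=1.3769 ← occupied
  → r_1 = 1.3769
beam 2: φ=-45°, α=120°
  dir = (cos 120°, sin 120°) = (-0.5000, 0.8660); from cell (3,2)
  next x-line at t=0.8800, next y-line at t=0.3811; Δt_x=2.0000, Δt_y=1.1547
    y: enter (3,3) at t=0.3811
    x: enter (2,3) at t=0.8800
    y: enter (2,4) at t=1.5358
    y: enter (2,5) at t=2.6905
    x: enter (1,5) at t=2.8800
    y: enter (1,6) at t=3.8452 ← occupied
  → r_2 = 3.8452
beam 3: φ=0°, α=165°
  dir = (cos 165°, sin 165°) = (-0.9659, 0.2588); from cell (3,2)
  next x-line at t=0.4555, next y-line at t=1.2750; Δt_x=1.0353, Δt_y=3.8637
    x: enter (2,2) at t=0.4555
    y: enter (2,3) at t=1.2750
    x: enter (1,3) at t=1.4908
    x: enter (0,3) at t=2.5261 ← occupied
  → r_3 = 2.5261
beam 4: φ=45°, α=210°
  dir = (cos 210°, sin 210°) = (-0.8660, -0.5000); from cell (3,2)
  next x-line at t=0.5081, next y-line at t=1.3400; Δt_x=1.1547, Δt_y=2.0000
    x: enter (2,2) at t=0.5081
    y: enter (2,1) at t=1.3400
    x: enter (1,1) at t=1.6628
    x: enter (0,1) at t=2.8175 ← occupied
  → r_4 = 2.8175
beam 5: φ=90°, α=255°
  dir = (cos 255°, sin 255°) = (-0.2588, -0.9659); from cell (3,2)
  next x-line at t=1.7000, next y-line at t=0.6936; Δt_x=3.8637, Δt_y=1.0353
    y: enter (3,1) at t=0.6936
    x: enter (2,1) at t=1.7000
    y: enter (2,0) at t=1.7289 ← occupied
  → r_5 = 1.7289

ranges = [1.3769, 3.8452, 2.5261, 2.8175, 1.7289]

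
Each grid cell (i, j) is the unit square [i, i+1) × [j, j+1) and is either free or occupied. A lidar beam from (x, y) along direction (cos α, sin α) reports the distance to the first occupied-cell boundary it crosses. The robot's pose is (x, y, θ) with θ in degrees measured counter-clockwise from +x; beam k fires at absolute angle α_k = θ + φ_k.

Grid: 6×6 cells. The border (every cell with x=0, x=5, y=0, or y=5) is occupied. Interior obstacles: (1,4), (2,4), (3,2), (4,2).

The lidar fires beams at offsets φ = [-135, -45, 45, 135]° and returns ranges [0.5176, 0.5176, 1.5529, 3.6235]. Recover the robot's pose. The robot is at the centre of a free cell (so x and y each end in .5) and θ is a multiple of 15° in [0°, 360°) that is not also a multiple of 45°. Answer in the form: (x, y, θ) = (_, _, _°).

(x, y, θ) = (4.5, 3.5, 60°)

The pose lattice has 12·16 = 192 candidates. Test each by forward raycasting.
  (4.5, 4.5, 60°): beam 1 = 1.5529 ≠ 0.5176 ✗
  (2.5, 3.5, 60°): beam 1 = 2.5882 ≠ 0.5176 ✗
  (4.5, 1.5, 60°): beam 3 = 0.5176 ≠ 1.5529 ✗
  (1.5, 1.5, 195°): beam 1 = 2.8868 ≠ 0.5176 ✗
  (3.5, 1.5, 105°): beam 1 = 1.0000 ≠ 0.5176 ✗
  …
  (4.5, 3.5, 60°): r_1=0.5176, r_2=0.5176, r_3=1.5529, r_4=3.6235 — all match ✓
No second candidate reproduces the full scan.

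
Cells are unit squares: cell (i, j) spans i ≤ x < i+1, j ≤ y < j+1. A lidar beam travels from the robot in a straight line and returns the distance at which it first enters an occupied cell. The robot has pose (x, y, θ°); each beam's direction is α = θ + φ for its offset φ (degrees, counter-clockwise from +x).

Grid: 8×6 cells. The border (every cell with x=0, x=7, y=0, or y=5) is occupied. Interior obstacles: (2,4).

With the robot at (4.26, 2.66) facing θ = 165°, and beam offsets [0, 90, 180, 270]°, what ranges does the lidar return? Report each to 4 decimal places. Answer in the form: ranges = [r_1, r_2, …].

beam 1: φ=0°, α=165°
  cosα=-0.9659 sinα=0.2588 | (4,2) | tMaxX 0.2692 tMaxY 1.3137 | tΔX 1.0353 tΔY 3.8637
    t=0.2692 [x] (3,2)
    t=1.3044 [x] (2,2)
    t=1.3137 [y] (2,3)
    t=2.3397 [x] (1,3)
    t=3.3750 [x] (0,3) — stop
  → r_1 = 3.3750
beam 2: φ=90°, α=255°
  cosα=-0.2588 sinα=-0.9659 | (4,2) | tMaxX 1.0046 tMaxY 0.6833 | tΔX 3.8637 tΔY 1.0353
    t=0.6833 [y] (4,1)
    t=1.0046 [x] (3,1)
    t=1.7186 [y] (3,0) — stop
  → r_2 = 1.7186
beam 3: φ=180°, α=345°
  cosα=0.9659 sinα=-0.2588 | (4,2) | tMaxX 0.7661 tMaxY 2.5500 | tΔX 1.0353 tΔY 3.8637
    t=0.7661 [x] (5,2)
    t=1.8014 [x] (6,2)
    t=2.5500 [y] (6,1)
    t=2.8367 [x] (7,1) — stop
  → r_3 = 2.8367
beam 4: φ=270°, α=75°
  cosα=0.2588 sinα=0.9659 | (4,2) | tMaxX 2.8591 tMaxY 0.3520 | tΔX 3.8637 tΔY 1.0353
    t=0.3520 [y] (4,3)
    t=1.3873 [y] (4,4)
    t=2.4225 [y] (4,5) — stop
  → r_4 = 2.4225

ranges = [3.3750, 1.7186, 2.8367, 2.4225]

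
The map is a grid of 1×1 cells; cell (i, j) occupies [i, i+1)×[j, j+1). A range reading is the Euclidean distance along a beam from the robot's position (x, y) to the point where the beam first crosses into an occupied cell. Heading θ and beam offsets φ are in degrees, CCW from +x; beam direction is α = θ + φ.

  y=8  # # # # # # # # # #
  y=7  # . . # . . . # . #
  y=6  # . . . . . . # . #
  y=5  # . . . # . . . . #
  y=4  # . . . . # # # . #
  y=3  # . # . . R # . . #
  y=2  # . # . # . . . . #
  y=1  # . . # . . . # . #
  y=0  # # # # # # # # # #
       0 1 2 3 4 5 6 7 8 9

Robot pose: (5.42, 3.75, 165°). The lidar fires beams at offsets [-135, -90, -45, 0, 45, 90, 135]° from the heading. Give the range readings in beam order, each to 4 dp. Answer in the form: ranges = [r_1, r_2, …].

beam 1: φ=-135°, α=30°
  direction (0.8660, 0.5000); cell (5,3); t to first gridline: x 0.6697, y 0.5000 (then +1.1547 / +2.0000)
    (5,4) via y @ 0.5000  # hit
  → r_1 = 0.5000
beam 2: φ=-90°, α=75°
  direction (0.2588, 0.9659); cell (5,3); t to first gridline: x 2.2409, y 0.2588 (then +3.8637 / +1.0353)
    (5,4) via y @ 0.2588  # hit
  → r_2 = 0.2588
beam 3: φ=-45°, α=120°
  direction (-0.5000, 0.8660); cell (5,3); t to first gridline: x 0.8400, y 0.2887 (then +2.0000 / +1.1547)
    (5,4) via y @ 0.2887  # hit
  → r_3 = 0.2887
beam 4: φ=0°, α=165°
  direction (-0.9659, 0.2588); cell (5,3); t to first gridline: x 0.4348, y 0.9659 (then +1.0353 / +3.8637)
    (4,3) via x @ 0.4348
    (4,4) via y @ 0.9659
    (3,4) via x @ 1.4701
    (2,4) via x @ 2.5054
    (1,4) via x @ 3.5406
    (0,4) via x @ 4.5759  # hit
  → r_4 = 4.5759
beam 5: φ=45°, α=210°
  direction (-0.8660, -0.5000); cell (5,3); t to first gridline: x 0.4850, y 1.5000 (then +1.1547 / +2.0000)
    (4,3) via x @ 0.4850
    (4,2) via y @ 1.5000  # hit
  → r_5 = 1.5000
beam 6: φ=90°, α=255°
  direction (-0.2588, -0.9659); cell (5,3); t to first gridline: x 1.6228, y 0.7765 (then +3.8637 / +1.0353)
    (5,2) via y @ 0.7765
    (4,2) via x @ 1.6228  # hit
  → r_6 = 1.6228
beam 7: φ=135°, α=300°
  direction (0.5000, -0.8660); cell (5,3); t to first gridline: x 1.1600, y 0.8660 (then +2.0000 / +1.1547)
    (5,2) via y @ 0.8660
    (6,2) via x @ 1.1600
    (6,1) via y @ 2.0207
    (7,1) via x @ 3.1600  # hit
  → r_7 = 3.1600

ranges = [0.5000, 0.2588, 0.2887, 4.5759, 1.5000, 1.6228, 3.1600]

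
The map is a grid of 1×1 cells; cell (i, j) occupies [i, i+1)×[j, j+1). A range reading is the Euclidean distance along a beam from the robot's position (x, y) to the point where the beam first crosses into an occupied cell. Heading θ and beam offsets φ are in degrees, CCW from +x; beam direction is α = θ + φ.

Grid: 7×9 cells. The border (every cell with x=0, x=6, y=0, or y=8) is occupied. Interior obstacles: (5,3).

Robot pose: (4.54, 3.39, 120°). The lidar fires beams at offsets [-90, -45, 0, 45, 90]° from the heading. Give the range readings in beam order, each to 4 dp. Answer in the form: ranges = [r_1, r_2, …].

ranges = [0.5312, 4.7726, 5.3232, 3.6649, 4.0876]

beam 1: φ=-90°, α=30°
  direction (0.8660, 0.5000); cell (4,3); t to first gridline: x 0.5312, y 1.2200 (then +1.1547 / +2.0000)
    (5,3) via x @ 0.5312  # hit
  → r_1 = 0.5312
beam 2: φ=-45°, α=75°
  direction (0.2588, 0.9659); cell (4,3); t to first gridline: x 1.7773, y 0.6315 (then +3.8637 / +1.0353)
    (4,4) via y @ 0.6315
    (4,5) via y @ 1.6668
    (5,5) via x @ 1.7773
    (5,6) via y @ 2.7021
    (5,7) via y @ 3.7373
    (5,8) via y @ 4.7726  # hit
  → r_2 = 4.7726
beam 3: φ=0°, α=120°
  direction (-0.5000, 0.8660); cell (4,3); t to first gridline: x 1.0800, y 0.7044 (then +2.0000 / +1.1547)
    (4,4) via y @ 0.7044
    (3,4) via x @ 1.0800
    (3,5) via y @ 1.8591
    (3,6) via y @ 3.0138
    (2,6) via x @ 3.0800
    (2,7) via y @ 4.1685
    (1,7) via x @ 5.0800
    (1,8) via y @ 5.3232  # hit
  → r_3 = 5.3232
beam 4: φ=45°, α=165°
  direction (-0.9659, 0.2588); cell (4,3); t to first gridline: x 0.5590, y 2.3569 (then +1.0353 / +3.8637)
    (3,3) via x @ 0.5590
    (2,3) via x @ 1.5943
    (2,4) via y @ 2.3569
    (1,4) via x @ 2.6296
    (0,4) via x @ 3.6649  # hit
  → r_4 = 3.6649
beam 5: φ=90°, α=210°
  direction (-0.8660, -0.5000); cell (4,3); t to first gridline: x 0.6235, y 0.7800 (then +1.1547 / +2.0000)
    (3,3) via x @ 0.6235
    (3,2) via y @ 0.7800
    (2,2) via x @ 1.7782
    (2,1) via y @ 2.7800
    (1,1) via x @ 2.9329
    (0,1) via x @ 4.0876  # hit
  → r_5 = 4.0876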